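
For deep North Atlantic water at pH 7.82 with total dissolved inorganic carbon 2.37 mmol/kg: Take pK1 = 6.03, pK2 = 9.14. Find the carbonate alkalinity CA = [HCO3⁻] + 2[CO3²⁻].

CA = [HCO3⁻] + 2[CO3²⁻] = (α₁ + 2α₂)·DIC
At pH 7.82: [H⁺]/K1 = 10^-1.79 = 0.016218, K2/[H⁺] = 10^-1.32 = 0.047863
α₁ = 1/(1 + 0.016218 + 0.047863) = 1/1.0641 = 0.9398; α₂ = α₁·K2/[H⁺] = 0.04498
α₁ + 2α₂ = 1.0297
CA = 1.0297 × 2.37 = 2.44 mmol/kg

CA = 2.44 mmol/kg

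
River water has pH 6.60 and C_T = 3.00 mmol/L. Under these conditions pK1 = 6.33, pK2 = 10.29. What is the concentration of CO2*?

α₀ = 1 / (1 + K1/[H⁺] + K1K2/[H⁺]²) = 1 / (1 + 10^+0.27 + 10^-3.42)
   = 1 / (1 + 1.8621 + 0.00038019) = 1/2.8625 = 0.3493
[CO2*] = α₀ × DIC = 0.3493 × 3.00 = 1.05 mmol/L

[CO2*] = 1.05 mmol/L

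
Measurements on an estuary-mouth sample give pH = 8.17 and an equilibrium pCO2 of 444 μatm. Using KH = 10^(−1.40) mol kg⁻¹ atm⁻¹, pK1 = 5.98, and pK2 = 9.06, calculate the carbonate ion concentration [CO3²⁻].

[CO2*] = KH · pCO2 = 10^(−1.40) × 444×10^-6 = 1.768×10^-5 mol/kg
α₀ = 1/(1 + K1/[H⁺] + K1K2/[H⁺]²) = 1/(1 + 10^+2.19 + 10^+1.30) = 0.005687
DIC = [CO2*]/α₀ = 1.768×10^-5 / 0.005687 = 3.108 mmol/kg
[CO3²⁻] = α₂·DIC; α₂ = 0.1135, so [CO3²⁻] = 0.1135 × 3.108 = 0.353 mmol/kg

[CO3²⁻] = 0.353 mmol/kg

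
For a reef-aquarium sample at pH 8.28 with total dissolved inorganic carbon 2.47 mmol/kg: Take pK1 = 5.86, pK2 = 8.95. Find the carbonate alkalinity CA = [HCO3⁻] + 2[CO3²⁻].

CA = 2.90 mmol/kg

CA = [HCO3⁻] + 2[CO3²⁻] = (α₁ + 2α₂)·DIC
At pH 8.28: [H⁺]/K1 = 10^-2.42 = 0.0038019, K2/[H⁺] = 10^-0.67 = 0.21380
α₁ = 1/(1 + 0.0038019 + 0.21380) = 1/1.2176 = 0.8213; α₂ = α₁·K2/[H⁺] = 0.1756
α₁ + 2α₂ = 1.1725
CA = 1.1725 × 2.47 = 2.90 mmol/kg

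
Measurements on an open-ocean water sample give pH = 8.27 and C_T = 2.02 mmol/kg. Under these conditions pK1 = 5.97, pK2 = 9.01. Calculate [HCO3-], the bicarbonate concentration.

α₁ = 1 / (1 + [H⁺]/K1 + K2/[H⁺]) = 1 / (1 + 10^-2.30 + 10^-0.74)
   = 1 / (1 + 0.0050119 + 0.18197) = 1/1.1870 = 0.8425
[HCO3⁻] = α₁ × DIC = 0.8425 × 2.02 = 1.70 mmol/kg

[HCO3⁻] = 1.70 mmol/kg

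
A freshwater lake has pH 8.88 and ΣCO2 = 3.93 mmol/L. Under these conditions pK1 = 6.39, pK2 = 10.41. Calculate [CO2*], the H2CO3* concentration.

α₀ = 1 / (1 + K1/[H⁺] + K1K2/[H⁺]²) = 1 / (1 + 10^+2.49 + 10^+0.96)
   = 1 / (1 + 309.03 + 9.1201) = 1/319.15 = 0.003133
[CO2*] = α₀ × DIC = 0.003133 × 3.93 = 0.0123 mmol/L = 12.3 μmol/L

[CO2*] = 12.3 μmol/L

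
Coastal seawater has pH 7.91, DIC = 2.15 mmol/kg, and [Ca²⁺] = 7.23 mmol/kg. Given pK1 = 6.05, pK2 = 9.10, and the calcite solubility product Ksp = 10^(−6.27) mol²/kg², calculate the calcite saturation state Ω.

α₂ = 1 / (1 + [H⁺]/K2 + [H⁺]²/(K1K2)) = 1 / (1 + 10^+1.19 + 10^-0.67)
   = 1 / (1 + 15.488 + 0.21380) = 1/16.702 = 0.05987
[CO3²⁻] = α₂ × DIC = 0.05987 × 2.15 = 0.1287 mmol/kg
Ksp = 10^(−6.27) = 5.370×10^-7
Ω = [Ca²⁺][CO3²⁻]/Ksp = (7.23×10^-3)(1.287×10^-4) / 5.370×10^-7 = 1.73

Ω = 1.73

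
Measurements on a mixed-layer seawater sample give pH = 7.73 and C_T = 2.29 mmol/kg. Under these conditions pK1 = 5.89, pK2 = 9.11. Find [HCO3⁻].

α₁ = 1 / (1 + [H⁺]/K1 + K2/[H⁺]) = 1 / (1 + 10^-1.84 + 10^-1.38)
   = 1 / (1 + 0.014454 + 0.041687) = 1/1.0561 = 0.9468
[HCO3⁻] = α₁ × DIC = 0.9468 × 2.29 = 2.17 mmol/kg

[HCO3⁻] = 2.17 mmol/kg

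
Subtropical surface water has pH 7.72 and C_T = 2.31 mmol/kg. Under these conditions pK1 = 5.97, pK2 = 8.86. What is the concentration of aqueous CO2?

[CO2*] = 0.0377 mmol/kg

α₀ = 1 / (1 + K1/[H⁺] + K1K2/[H⁺]²) = 1 / (1 + 10^+1.75 + 10^+0.61)
   = 1 / (1 + 56.234 + 4.0738) = 1/61.308 = 0.01631
[CO2*] = α₀ × DIC = 0.01631 × 2.31 = 0.0377 mmol/kg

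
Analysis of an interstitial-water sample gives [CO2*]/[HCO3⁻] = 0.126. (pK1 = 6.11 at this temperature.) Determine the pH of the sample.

pH = 7.01

From K1 = [H⁺][HCO3⁻]/[CO2*]:  pH = pK1 − log₁₀([CO2*]/[HCO3⁻])
log₁₀(0.126) = -0.900
pH = 6.11 − (-0.900) = 7.01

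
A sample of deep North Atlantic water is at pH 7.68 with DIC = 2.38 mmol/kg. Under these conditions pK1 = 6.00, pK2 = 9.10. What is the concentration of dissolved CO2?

[CO2*] = 0.0470 mmol/kg

α₀ = 1 / (1 + K1/[H⁺] + K1K2/[H⁺]²) = 1 / (1 + 10^+1.68 + 10^+0.26)
   = 1 / (1 + 47.863 + 1.8197) = 1/50.683 = 0.01973
[CO2*] = α₀ × DIC = 0.01973 × 2.38 = 0.0470 mmol/kg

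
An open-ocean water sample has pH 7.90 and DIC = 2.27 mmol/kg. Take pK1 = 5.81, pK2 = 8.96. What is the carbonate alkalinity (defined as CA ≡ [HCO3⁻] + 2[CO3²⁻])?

CA = 2.43 mmol/kg

CA = [HCO3⁻] + 2[CO3²⁻] = (α₁ + 2α₂)·DIC
At pH 7.90: [H⁺]/K1 = 10^-2.09 = 0.0081283, K2/[H⁺] = 10^-1.06 = 0.087096
α₁ = 1/(1 + 0.0081283 + 0.087096) = 1/1.0952 = 0.9131; α₂ = α₁·K2/[H⁺] = 0.07952
α₁ + 2α₂ = 1.0721
CA = 1.0721 × 2.27 = 2.43 mmol/kg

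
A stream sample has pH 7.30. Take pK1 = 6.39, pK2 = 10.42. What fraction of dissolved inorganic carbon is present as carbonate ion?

α₂ = 1 / (1 + [H⁺]/K2 + [H⁺]²/(K1K2)) = 1 / (1 + 10^+3.12 + 10^+2.21)
   = 1 / (1 + 1318.3 + 162.18) = 1/1481.4 = 0.0006750

α₂ = 0.000675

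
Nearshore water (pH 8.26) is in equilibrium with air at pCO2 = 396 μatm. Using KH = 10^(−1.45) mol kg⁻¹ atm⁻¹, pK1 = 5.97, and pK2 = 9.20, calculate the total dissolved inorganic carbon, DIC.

DIC = 3.07 mmol/kg

[CO2*] = KH · pCO2 = 10^(−1.45) × 396×10^-6 = 1.405×10^-5 mol/kg
α₀ = 1/(1 + K1/[H⁺] + K1K2/[H⁺]²) = 1/(1 + 10^+2.29 + 10^+1.35) = 0.004579
DIC = [CO2*]/α₀ = 1.405×10^-5 / 0.004579 = 3.07 mmol/kg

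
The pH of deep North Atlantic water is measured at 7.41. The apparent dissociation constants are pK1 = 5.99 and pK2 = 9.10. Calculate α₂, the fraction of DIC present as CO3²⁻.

α₂ = 0.0193

α₂ = 1 / (1 + [H⁺]/K2 + [H⁺]²/(K1K2)) = 1 / (1 + 10^+1.69 + 10^+0.27)
   = 1 / (1 + 48.978 + 1.8621) = 1/51.840 = 0.01929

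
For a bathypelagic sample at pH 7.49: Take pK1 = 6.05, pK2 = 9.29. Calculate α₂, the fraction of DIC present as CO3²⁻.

α₂ = 1 / (1 + [H⁺]/K2 + [H⁺]²/(K1K2)) = 1 / (1 + 10^+1.80 + 10^+0.36)
   = 1 / (1 + 63.096 + 2.2909) = 1/66.387 = 0.01506

α₂ = 0.0151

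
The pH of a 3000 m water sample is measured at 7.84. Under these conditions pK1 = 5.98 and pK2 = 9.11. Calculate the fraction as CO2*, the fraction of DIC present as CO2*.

α₀ = 1 / (1 + K1/[H⁺] + K1K2/[H⁺]²) = 1 / (1 + 10^+1.86 + 10^+0.59)
   = 1 / (1 + 72.444 + 3.8905) = 1/77.334 = 0.01293

α₀ = 0.0129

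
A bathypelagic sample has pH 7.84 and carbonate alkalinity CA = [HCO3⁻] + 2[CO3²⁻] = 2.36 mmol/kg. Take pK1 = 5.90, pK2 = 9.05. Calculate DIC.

CA = [HCO3⁻] + 2[CO3²⁻] = (α₁ + 2α₂)·DIC
At pH 7.84: [H⁺]/K1 = 10^-1.94 = 0.011482, K2/[H⁺] = 10^-1.21 = 0.061660
α₁ = 1/(1 + 0.011482 + 0.061660) = 1/1.0731 = 0.9318; α₂ = α₁·K2/[H⁺] = 0.05746
α₁ + 2α₂ = 1.0468
DIC = CA / (α₁ + 2α₂) = 2.36 / 1.0468 = 2.25 mmol/kg

DIC = 2.25 mmol/kg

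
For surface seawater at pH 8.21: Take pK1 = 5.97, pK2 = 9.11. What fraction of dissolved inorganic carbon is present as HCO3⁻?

α₁ = 1 / (1 + [H⁺]/K1 + K2/[H⁺]) = 1 / (1 + 10^-2.24 + 10^-0.90)
   = 1 / (1 + 0.0057544 + 0.12589) = 1/1.1316 = 0.8837

α₁ = 0.884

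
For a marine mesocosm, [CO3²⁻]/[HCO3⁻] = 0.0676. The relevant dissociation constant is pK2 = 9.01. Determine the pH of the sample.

pH = 7.84

From K2 = [H⁺][CO3²⁻]/[HCO3⁻]:  pH = pK2 + log₁₀([CO3²⁻]/[HCO3⁻])
log₁₀(0.0676) = -1.170
pH = 9.01 + (-1.170) = 7.84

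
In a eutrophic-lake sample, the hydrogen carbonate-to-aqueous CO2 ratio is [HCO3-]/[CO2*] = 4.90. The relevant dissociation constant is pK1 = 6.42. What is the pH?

pH = 7.11

From K1 = [H⁺][HCO3-]/[CO2*]:  pH = pK1 + log₁₀([HCO3-]/[CO2*])
log₁₀(4.90) = +0.690
pH = 6.42 + (+0.690) = 7.11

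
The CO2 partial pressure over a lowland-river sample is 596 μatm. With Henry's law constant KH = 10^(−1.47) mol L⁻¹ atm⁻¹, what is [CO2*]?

[CO2*] = 20.2 μmol/L

KH = 10^(−1.47) = 3.388×10^-2 mol L⁻¹ atm⁻¹
[CO2*] = KH · pCO2 = 3.388×10^-2 × 596×10^-6 atm = 2.02×10^-5 mol/L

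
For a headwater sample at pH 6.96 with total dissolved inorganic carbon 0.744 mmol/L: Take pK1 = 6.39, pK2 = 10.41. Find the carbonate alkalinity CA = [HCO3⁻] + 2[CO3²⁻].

CA = 0.586 mmol/L

CA = [HCO3⁻] + 2[CO3²⁻] = (α₁ + 2α₂)·DIC
At pH 6.96: [H⁺]/K1 = 10^-0.57 = 0.26915, K2/[H⁺] = 10^-3.45 = 0.00035481
α₁ = 1/(1 + 0.26915 + 0.00035481) = 1/1.2695 = 0.7877; α₂ = α₁·K2/[H⁺] = 0.0002795
α₁ + 2α₂ = 0.7883
CA = 0.7883 × 0.744 = 0.586 mmol/L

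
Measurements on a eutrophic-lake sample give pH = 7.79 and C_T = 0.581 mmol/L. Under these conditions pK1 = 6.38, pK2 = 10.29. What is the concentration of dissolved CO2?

α₀ = 1 / (1 + K1/[H⁺] + K1K2/[H⁺]²) = 1 / (1 + 10^+1.41 + 10^-1.09)
   = 1 / (1 + 25.704 + 0.081283) = 1/26.785 = 0.03733
[CO2*] = α₀ × DIC = 0.03733 × 0.581 = 0.0217 mmol/L

[CO2*] = 0.0217 mmol/L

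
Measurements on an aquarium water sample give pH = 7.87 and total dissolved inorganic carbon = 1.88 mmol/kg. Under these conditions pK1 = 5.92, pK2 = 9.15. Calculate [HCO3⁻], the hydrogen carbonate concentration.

α₁ = 1 / (1 + [H⁺]/K1 + K2/[H⁺]) = 1 / (1 + 10^-1.95 + 10^-1.28)
   = 1 / (1 + 0.011220 + 0.052481) = 1/1.0637 = 0.9401
[HCO3⁻] = α₁ × DIC = 0.9401 × 1.88 = 1.77 mmol/kg

[HCO3⁻] = 1.77 mmol/kg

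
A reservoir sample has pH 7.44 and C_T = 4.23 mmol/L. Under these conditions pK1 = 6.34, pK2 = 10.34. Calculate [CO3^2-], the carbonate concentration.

α₂ = 1 / (1 + [H⁺]/K2 + [H⁺]²/(K1K2)) = 1 / (1 + 10^+2.90 + 10^+1.80)
   = 1 / (1 + 794.33 + 63.096) = 1/858.42 = 0.001165
[CO3²⁻] = α₂ × DIC = 0.001165 × 4.23 = 0.00493 mmol/L = 4.93 μmol/L

[CO3²⁻] = 4.93 μmol/L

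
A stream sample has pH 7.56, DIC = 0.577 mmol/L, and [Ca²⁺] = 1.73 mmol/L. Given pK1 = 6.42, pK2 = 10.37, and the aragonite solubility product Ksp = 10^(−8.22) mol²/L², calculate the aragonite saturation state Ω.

α₂ = 1 / (1 + [H⁺]/K2 + [H⁺]²/(K1K2)) = 1 / (1 + 10^+2.81 + 10^+1.67)
   = 1 / (1 + 645.65 + 46.774) = 1/693.43 = 0.001442
[CO3²⁻] = α₂ × DIC = 0.001442 × 0.577 = 0.0008321 mmol/L = 0.8321 μmol/L
Ksp = 10^(−8.22) = 6.026×10^-9
Ω = [Ca²⁺][CO3²⁻]/Ksp = (1.73×10^-3)(8.321×10^-7) / 6.026×10^-9 = 0.239

Ω = 0.239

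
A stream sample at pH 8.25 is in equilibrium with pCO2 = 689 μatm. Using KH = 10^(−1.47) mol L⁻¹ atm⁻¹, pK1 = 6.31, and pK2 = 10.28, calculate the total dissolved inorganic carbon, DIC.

DIC = 2.08 mmol/L

[CO2*] = KH · pCO2 = 10^(−1.47) × 689×10^-6 = 2.335×10^-5 mol/L
α₀ = 1/(1 + K1/[H⁺] + K1K2/[H⁺]²) = 1/(1 + 10^+1.94 + 10^-0.09) = 0.01125
DIC = [CO2*]/α₀ = 2.335×10^-5 / 0.01125 = 2.08 mmol/L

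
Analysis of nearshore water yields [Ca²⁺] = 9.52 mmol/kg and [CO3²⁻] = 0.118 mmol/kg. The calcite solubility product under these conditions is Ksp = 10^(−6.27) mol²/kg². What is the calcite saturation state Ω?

Ksp = 10^(−6.27) = 5.370×10^-7
Ω = [Ca²⁺][CO3²⁻]/Ksp = (9.52×10^-3)(0.118×10^-3) / 5.370×10^-7 = 2.09

Ω = 2.09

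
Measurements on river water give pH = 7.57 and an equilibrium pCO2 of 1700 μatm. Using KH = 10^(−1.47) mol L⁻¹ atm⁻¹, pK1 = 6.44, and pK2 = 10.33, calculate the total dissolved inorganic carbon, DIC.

DIC = 0.836 mmol/L

[CO2*] = KH · pCO2 = 10^(−1.47) × 1700×10^-6 = 5.760×10^-5 mol/L
α₀ = 1/(1 + K1/[H⁺] + K1K2/[H⁺]²) = 1/(1 + 10^+1.13 + 10^-1.63) = 0.06890
DIC = [CO2*]/α₀ = 5.760×10^-5 / 0.06890 = 0.836 mmol/L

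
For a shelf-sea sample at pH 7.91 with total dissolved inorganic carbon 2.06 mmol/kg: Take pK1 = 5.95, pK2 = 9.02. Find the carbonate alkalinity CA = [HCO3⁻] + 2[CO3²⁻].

CA = [HCO3⁻] + 2[CO3²⁻] = (α₁ + 2α₂)·DIC
At pH 7.91: [H⁺]/K1 = 10^-1.96 = 0.010965, K2/[H⁺] = 10^-1.11 = 0.077625
α₁ = 1/(1 + 0.010965 + 0.077625) = 1/1.0886 = 0.9186; α₂ = α₁·K2/[H⁺] = 0.07131
α₁ + 2α₂ = 1.0612
CA = 1.0612 × 2.06 = 2.19 mmol/kg

CA = 2.19 mmol/kg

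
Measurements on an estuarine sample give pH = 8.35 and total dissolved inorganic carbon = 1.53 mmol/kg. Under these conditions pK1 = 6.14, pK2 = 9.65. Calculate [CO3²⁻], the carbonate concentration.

α₂ = 1 / (1 + [H⁺]/K2 + [H⁺]²/(K1K2)) = 1 / (1 + 10^+1.30 + 10^-0.91)
   = 1 / (1 + 19.953 + 0.12303) = 1/21.076 = 0.04745
[CO3²⁻] = α₂ × DIC = 0.04745 × 1.53 = 0.0726 mmol/kg

[CO3²⁻] = 0.0726 mmol/kg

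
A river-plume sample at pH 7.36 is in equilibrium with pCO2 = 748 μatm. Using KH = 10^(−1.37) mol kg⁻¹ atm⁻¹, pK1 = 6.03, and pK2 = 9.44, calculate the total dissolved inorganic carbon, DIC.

[CO2*] = KH · pCO2 = 10^(−1.37) × 748×10^-6 = 3.191×10^-5 mol/kg
α₀ = 1/(1 + K1/[H⁺] + K1K2/[H⁺]²) = 1/(1 + 10^+1.33 + 10^-0.75) = 0.04433
DIC = [CO2*]/α₀ = 3.191×10^-5 / 0.04433 = 0.720 mmol/kg

DIC = 0.720 mmol/kg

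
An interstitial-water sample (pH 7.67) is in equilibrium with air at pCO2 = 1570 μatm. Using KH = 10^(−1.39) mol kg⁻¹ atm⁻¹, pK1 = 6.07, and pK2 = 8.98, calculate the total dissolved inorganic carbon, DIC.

DIC = 2.73 mmol/kg

[CO2*] = KH · pCO2 = 10^(−1.39) × 1570×10^-6 = 6.396×10^-5 mol/kg
α₀ = 1/(1 + K1/[H⁺] + K1K2/[H⁺]²) = 1/(1 + 10^+1.60 + 10^+0.29) = 0.02339
DIC = [CO2*]/α₀ = 6.396×10^-5 / 0.02339 = 2.73 mmol/kg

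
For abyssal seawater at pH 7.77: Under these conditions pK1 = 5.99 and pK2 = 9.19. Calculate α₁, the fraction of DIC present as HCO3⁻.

α₁ = 0.948

α₁ = 1 / (1 + [H⁺]/K1 + K2/[H⁺]) = 1 / (1 + 10^-1.78 + 10^-1.42)
   = 1 / (1 + 0.016596 + 0.038019) = 1/1.0546 = 0.9482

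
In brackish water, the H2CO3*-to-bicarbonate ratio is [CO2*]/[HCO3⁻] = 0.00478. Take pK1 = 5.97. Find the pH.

From K1 = [H⁺][HCO3⁻]/[CO2*]:  pH = pK1 − log₁₀([CO2*]/[HCO3⁻])
log₁₀(0.00478) = -2.321
pH = 5.97 − (-2.321) = 8.29

pH = 8.29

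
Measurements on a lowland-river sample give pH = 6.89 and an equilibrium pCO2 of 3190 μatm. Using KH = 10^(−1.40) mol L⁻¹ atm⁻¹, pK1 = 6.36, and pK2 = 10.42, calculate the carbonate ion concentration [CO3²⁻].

[CO3²⁻] = 0.127 μmol/L

[CO2*] = KH · pCO2 = 10^(−1.40) × 3190×10^-6 = 1.270×10^-4 mol/L
α₀ = 1/(1 + K1/[H⁺] + K1K2/[H⁺]²) = 1/(1 + 10^+0.53 + 10^-3.00) = 0.2278
DIC = [CO2*]/α₀ = 1.270×10^-4 / 0.2278 = 0.5574 mmol/L
[CO3²⁻] = α₂·DIC; α₂ = 0.0002278, so [CO3²⁻] = 0.0002278 × 0.5574 = 0.000127 mmol/L = 0.127 μmol/L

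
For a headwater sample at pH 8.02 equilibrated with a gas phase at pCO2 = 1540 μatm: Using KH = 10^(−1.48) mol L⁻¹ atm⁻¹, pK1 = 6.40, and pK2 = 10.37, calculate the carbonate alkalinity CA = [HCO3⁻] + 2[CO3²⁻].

CA = 2.14 mmol/L

[CO2*] = KH · pCO2 = 10^(−1.48) × 1540×10^-6 = 5.099×10^-5 mol/L
α₀ = 1/(1 + K1/[H⁺] + K1K2/[H⁺]²) = 1/(1 + 10^+1.62 + 10^-0.73) = 0.02332
DIC = [CO2*]/α₀ = 5.099×10^-5 / 0.02332 = 2.186 mmol/L
CA = (α₁ + 2α₂)·DIC = (0.9723 + 2×0.004343) × 2.186 = 2.14 mmol/L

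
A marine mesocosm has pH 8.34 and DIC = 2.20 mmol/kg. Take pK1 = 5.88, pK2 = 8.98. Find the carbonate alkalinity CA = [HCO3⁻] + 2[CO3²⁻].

CA = [HCO3⁻] + 2[CO3²⁻] = (α₁ + 2α₂)·DIC
At pH 8.34: [H⁺]/K1 = 10^-2.46 = 0.0034674, K2/[H⁺] = 10^-0.64 = 0.22909
α₁ = 1/(1 + 0.0034674 + 0.22909) = 1/1.2326 = 0.8113; α₂ = α₁·K2/[H⁺] = 0.1859
α₁ + 2α₂ = 1.1831
CA = 1.1831 × 2.20 = 2.60 mmol/kg

CA = 2.60 mmol/kg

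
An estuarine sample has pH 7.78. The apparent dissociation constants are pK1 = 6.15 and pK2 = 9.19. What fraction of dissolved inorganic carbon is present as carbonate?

α₂ = 1 / (1 + [H⁺]/K2 + [H⁺]²/(K1K2)) = 1 / (1 + 10^+1.41 + 10^-0.22)
   = 1 / (1 + 25.704 + 0.60256) = 1/27.307 = 0.03662

α₂ = 0.0366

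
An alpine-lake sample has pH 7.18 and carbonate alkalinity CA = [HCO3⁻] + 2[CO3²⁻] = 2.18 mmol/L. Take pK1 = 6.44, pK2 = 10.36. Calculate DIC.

DIC = 2.57 mmol/L

CA = [HCO3⁻] + 2[CO3²⁻] = (α₁ + 2α₂)·DIC
At pH 7.18: [H⁺]/K1 = 10^-0.74 = 0.18197, K2/[H⁺] = 10^-3.18 = 0.00066069
α₁ = 1/(1 + 0.18197 + 0.00066069) = 1/1.1826 = 0.8456; α₂ = α₁·K2/[H⁺] = 0.0005587
α₁ + 2α₂ = 0.8467
DIC = CA / (α₁ + 2α₂) = 2.18 / 0.8467 = 2.57 mmol/L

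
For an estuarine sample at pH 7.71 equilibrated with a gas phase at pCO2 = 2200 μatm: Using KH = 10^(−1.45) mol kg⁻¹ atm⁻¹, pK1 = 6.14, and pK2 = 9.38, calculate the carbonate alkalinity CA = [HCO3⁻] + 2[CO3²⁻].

[CO2*] = KH · pCO2 = 10^(−1.45) × 2200×10^-6 = 7.806×10^-5 mol/kg
α₀ = 1/(1 + K1/[H⁺] + K1K2/[H⁺]²) = 1/(1 + 10^+1.57 + 10^-0.10) = 0.02568
DIC = [CO2*]/α₀ = 7.806×10^-5 / 0.02568 = 3.040 mmol/kg
CA = (α₁ + 2α₂)·DIC = (0.9539 + 2×0.02039) × 3.040 = 3.02 mmol/kg

CA = 3.02 mmol/kg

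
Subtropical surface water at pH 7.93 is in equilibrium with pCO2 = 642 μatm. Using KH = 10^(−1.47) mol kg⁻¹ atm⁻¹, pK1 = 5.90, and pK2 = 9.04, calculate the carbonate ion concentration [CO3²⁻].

[CO2*] = KH · pCO2 = 10^(−1.47) × 642×10^-6 = 2.175×10^-5 mol/kg
α₀ = 1/(1 + K1/[H⁺] + K1K2/[H⁺]²) = 1/(1 + 10^+2.03 + 10^+0.92) = 0.008586
DIC = [CO2*]/α₀ = 2.175×10^-5 / 0.008586 = 2.534 mmol/kg
[CO3²⁻] = α₂·DIC; α₂ = 0.07141, so [CO3²⁻] = 0.07141 × 2.534 = 0.181 mmol/kg

[CO3²⁻] = 0.181 mmol/kg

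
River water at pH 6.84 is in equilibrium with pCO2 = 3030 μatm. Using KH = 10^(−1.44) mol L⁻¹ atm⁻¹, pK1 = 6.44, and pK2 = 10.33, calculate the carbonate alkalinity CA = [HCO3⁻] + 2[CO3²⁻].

CA = 0.277 mmol/L

[CO2*] = KH · pCO2 = 10^(−1.44) × 3030×10^-6 = 1.100×10^-4 mol/L
α₀ = 1/(1 + K1/[H⁺] + K1K2/[H⁺]²) = 1/(1 + 10^+0.40 + 10^-3.09) = 0.2847
DIC = [CO2*]/α₀ = 1.100×10^-4 / 0.2847 = 0.3864 mmol/L
CA = (α₁ + 2α₂)·DIC = (0.7151 + 2×0.0002314) × 0.3864 = 0.277 mmol/L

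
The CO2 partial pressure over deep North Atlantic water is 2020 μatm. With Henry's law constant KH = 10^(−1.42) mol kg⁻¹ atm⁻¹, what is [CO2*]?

KH = 10^(−1.42) = 3.802×10^-2 mol kg⁻¹ atm⁻¹
[CO2*] = KH · pCO2 = 3.802×10^-2 × 2020×10^-6 atm = 7.68×10^-5 mol/kg

[CO2*] = 76.8 μmol/kg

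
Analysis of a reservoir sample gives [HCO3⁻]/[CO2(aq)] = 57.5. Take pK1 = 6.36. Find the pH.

pH = 8.12

From K1 = [H⁺][HCO3⁻]/[CO2(aq)]:  pH = pK1 + log₁₀([HCO3⁻]/[CO2(aq)])
log₁₀(57.5) = +1.760
pH = 6.36 + (+1.760) = 8.12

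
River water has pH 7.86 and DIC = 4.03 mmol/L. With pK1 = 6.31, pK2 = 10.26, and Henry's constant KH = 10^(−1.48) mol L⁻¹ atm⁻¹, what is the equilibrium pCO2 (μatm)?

α₀ = 1 / (1 + K1/[H⁺] + K1K2/[H⁺]²) = 1 / (1 + 10^+1.55 + 10^-0.85)
   = 1 / (1 + 35.481 + 0.14125) = 1/36.623 = 0.02731
[CO2*] = α₀ × DIC = 0.02731 × 4.03 = 0.1100 mmol/L
pCO2 = [CO2*]/KH = 1.100×10^-4 / 3.311×10^-2 = 3320 μatm

pCO2 = 3320 μatm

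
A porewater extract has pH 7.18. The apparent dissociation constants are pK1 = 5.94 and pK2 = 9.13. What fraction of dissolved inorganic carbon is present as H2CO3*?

α₀ = 1 / (1 + K1/[H⁺] + K1K2/[H⁺]²) = 1 / (1 + 10^+1.24 + 10^-0.71)
   = 1 / (1 + 17.378 + 0.19498) = 1/18.573 = 0.05384

α₀ = 0.0538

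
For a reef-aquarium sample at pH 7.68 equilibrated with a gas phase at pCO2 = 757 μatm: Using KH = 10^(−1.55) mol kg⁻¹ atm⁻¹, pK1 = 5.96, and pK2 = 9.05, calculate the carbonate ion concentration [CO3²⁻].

[CO2*] = KH · pCO2 = 10^(−1.55) × 757×10^-6 = 2.134×10^-5 mol/kg
α₀ = 1/(1 + K1/[H⁺] + K1K2/[H⁺]²) = 1/(1 + 10^+1.72 + 10^+0.35) = 0.01795
DIC = [CO2*]/α₀ = 2.134×10^-5 / 0.01795 = 1.189 mmol/kg
[CO3²⁻] = α₂·DIC; α₂ = 0.04018, so [CO3²⁻] = 0.04018 × 1.189 = 0.0478 mmol/kg

[CO3²⁻] = 0.0478 mmol/kg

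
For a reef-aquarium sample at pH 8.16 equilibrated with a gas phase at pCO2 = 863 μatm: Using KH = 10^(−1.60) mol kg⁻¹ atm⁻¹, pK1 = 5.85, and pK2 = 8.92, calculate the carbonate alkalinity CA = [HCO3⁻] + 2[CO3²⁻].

CA = 5.96 mmol/kg

[CO2*] = KH · pCO2 = 10^(−1.60) × 863×10^-6 = 2.168×10^-5 mol/kg
α₀ = 1/(1 + K1/[H⁺] + K1K2/[H⁺]²) = 1/(1 + 10^+2.31 + 10^+1.55) = 0.004155
DIC = [CO2*]/α₀ = 2.168×10^-5 / 0.004155 = 5.217 mmol/kg
CA = (α₁ + 2α₂)·DIC = (0.8484 + 2×0.1474) × 5.217 = 5.96 mmol/kg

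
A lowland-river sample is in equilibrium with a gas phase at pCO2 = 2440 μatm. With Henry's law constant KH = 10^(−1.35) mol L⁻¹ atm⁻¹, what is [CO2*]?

KH = 10^(−1.35) = 4.467×10^-2 mol L⁻¹ atm⁻¹
[CO2*] = KH · pCO2 = 4.467×10^-2 × 2440×10^-6 atm = 1.09×10^-4 mol/L

[CO2*] = 109 μmol/L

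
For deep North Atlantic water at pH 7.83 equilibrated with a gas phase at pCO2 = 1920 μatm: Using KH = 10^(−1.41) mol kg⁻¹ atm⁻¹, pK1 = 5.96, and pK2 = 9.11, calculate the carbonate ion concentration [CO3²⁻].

[CO2*] = KH · pCO2 = 10^(−1.41) × 1920×10^-6 = 7.470×10^-5 mol/kg
α₀ = 1/(1 + K1/[H⁺] + K1K2/[H⁺]²) = 1/(1 + 10^+1.87 + 10^+0.59) = 0.01265
DIC = [CO2*]/α₀ = 7.470×10^-5 / 0.01265 = 5.903 mmol/kg
[CO3²⁻] = α₂·DIC; α₂ = 0.04923, so [CO3²⁻] = 0.04923 × 5.903 = 0.291 mmol/kg

[CO3²⁻] = 0.291 mmol/kg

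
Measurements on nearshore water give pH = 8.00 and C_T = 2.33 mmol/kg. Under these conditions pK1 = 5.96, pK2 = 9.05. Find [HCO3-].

[HCO3⁻] = 2.12 mmol/kg

α₁ = 1 / (1 + [H⁺]/K1 + K2/[H⁺]) = 1 / (1 + 10^-2.04 + 10^-1.05)
   = 1 / (1 + 0.0091201 + 0.089125) = 1/1.0982 = 0.9105
[HCO3⁻] = α₁ × DIC = 0.9105 × 2.33 = 2.12 mmol/kg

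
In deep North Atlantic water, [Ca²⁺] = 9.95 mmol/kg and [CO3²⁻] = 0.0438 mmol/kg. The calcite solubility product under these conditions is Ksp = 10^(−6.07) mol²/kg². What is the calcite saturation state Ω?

Ω = 0.512

Ksp = 10^(−6.07) = 8.511×10^-7
Ω = [Ca²⁺][CO3²⁻]/Ksp = (9.95×10^-3)(0.0438×10^-3) / 8.511×10^-7 = 0.512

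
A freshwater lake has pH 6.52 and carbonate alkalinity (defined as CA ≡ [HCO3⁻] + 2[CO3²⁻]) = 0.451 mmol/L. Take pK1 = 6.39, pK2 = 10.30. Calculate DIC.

DIC = 0.785 mmol/L

CA = [HCO3⁻] + 2[CO3²⁻] = (α₁ + 2α₂)·DIC
At pH 6.52: [H⁺]/K1 = 10^-0.13 = 0.74131, K2/[H⁺] = 10^-3.78 = 0.00016596
α₁ = 1/(1 + 0.74131 + 0.00016596) = 1/1.7415 = 0.5742; α₂ = α₁·K2/[H⁺] = 9.530×10^-5
α₁ + 2α₂ = 0.5744
DIC = CA / (α₁ + 2α₂) = 0.451 / 0.5744 = 0.785 mmol/L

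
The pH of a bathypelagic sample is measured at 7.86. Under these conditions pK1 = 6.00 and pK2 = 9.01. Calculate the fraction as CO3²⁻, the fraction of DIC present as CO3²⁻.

α₂ = 1 / (1 + [H⁺]/K2 + [H⁺]²/(K1K2)) = 1 / (1 + 10^+1.15 + 10^-0.71)
   = 1 / (1 + 14.125 + 0.19498) = 1/15.320 = 0.06527

α₂ = 0.0653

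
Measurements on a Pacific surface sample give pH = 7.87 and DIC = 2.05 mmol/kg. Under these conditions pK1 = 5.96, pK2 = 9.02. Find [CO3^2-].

α₂ = 1 / (1 + [H⁺]/K2 + [H⁺]²/(K1K2)) = 1 / (1 + 10^+1.15 + 10^-0.76)
   = 1 / (1 + 14.125 + 0.17378) = 1/15.299 = 0.06536
[CO3²⁻] = α₂ × DIC = 0.06536 × 2.05 = 0.134 mmol/kg

[CO3²⁻] = 0.134 mmol/kg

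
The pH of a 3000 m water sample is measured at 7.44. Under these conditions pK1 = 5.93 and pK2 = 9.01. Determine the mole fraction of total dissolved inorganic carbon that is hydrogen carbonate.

α₁ = 1 / (1 + [H⁺]/K1 + K2/[H⁺]) = 1 / (1 + 10^-1.51 + 10^-1.57)
   = 1 / (1 + 0.030903 + 0.026915) = 1/1.0578 = 0.9453

α₁ = 0.945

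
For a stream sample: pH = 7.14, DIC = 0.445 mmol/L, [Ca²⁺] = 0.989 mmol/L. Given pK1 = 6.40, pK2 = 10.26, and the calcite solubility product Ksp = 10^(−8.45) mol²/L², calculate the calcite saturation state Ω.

α₂ = 1 / (1 + [H⁺]/K2 + [H⁺]²/(K1K2)) = 1 / (1 + 10^+3.12 + 10^+2.38)
   = 1 / (1 + 1318.3 + 239.88) = 1/1559.1 = 0.0006414
[CO3²⁻] = α₂ × DIC = 0.0006414 × 0.445 = 0.0002854 mmol/L = 0.2854 μmol/L
Ksp = 10^(−8.45) = 3.548×10^-9
Ω = [Ca²⁺][CO3²⁻]/Ksp = (0.989×10^-3)(2.854×10^-7) / 3.548×10^-9 = 0.0796

Ω = 0.0796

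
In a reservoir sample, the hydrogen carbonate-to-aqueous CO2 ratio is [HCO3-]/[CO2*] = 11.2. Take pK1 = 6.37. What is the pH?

pH = 7.42

From K1 = [H⁺][HCO3-]/[CO2*]:  pH = pK1 + log₁₀([HCO3-]/[CO2*])
log₁₀(11.2) = +1.049
pH = 6.37 + (+1.049) = 7.42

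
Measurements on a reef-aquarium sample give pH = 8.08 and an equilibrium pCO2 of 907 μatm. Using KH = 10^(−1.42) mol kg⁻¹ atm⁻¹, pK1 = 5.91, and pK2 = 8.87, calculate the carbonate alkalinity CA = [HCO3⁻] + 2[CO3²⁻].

CA = 6.75 mmol/kg

[CO2*] = KH · pCO2 = 10^(−1.42) × 907×10^-6 = 3.448×10^-5 mol/kg
α₀ = 1/(1 + K1/[H⁺] + K1K2/[H⁺]²) = 1/(1 + 10^+2.17 + 10^+1.38) = 0.005784
DIC = [CO2*]/α₀ = 3.448×10^-5 / 0.005784 = 5.962 mmol/kg
CA = (α₁ + 2α₂)·DIC = (0.8555 + 2×0.1387) × 5.962 = 6.75 mmol/kg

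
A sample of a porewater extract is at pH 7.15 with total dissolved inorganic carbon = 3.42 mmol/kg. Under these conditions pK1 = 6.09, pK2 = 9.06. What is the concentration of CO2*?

[CO2*] = 0.271 mmol/kg

α₀ = 1 / (1 + K1/[H⁺] + K1K2/[H⁺]²) = 1 / (1 + 10^+1.06 + 10^-0.85)
   = 1 / (1 + 11.482 + 0.14125) = 1/12.623 = 0.07922
[CO2*] = α₀ × DIC = 0.07922 × 3.42 = 0.271 mmol/kg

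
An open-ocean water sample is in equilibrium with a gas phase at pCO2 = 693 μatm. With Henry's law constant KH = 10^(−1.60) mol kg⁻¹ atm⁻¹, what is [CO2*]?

[CO2*] = 17.4 μmol/kg

KH = 10^(−1.60) = 2.512×10^-2 mol kg⁻¹ atm⁻¹
[CO2*] = KH · pCO2 = 2.512×10^-2 × 693×10^-6 atm = 1.74×10^-5 mol/kg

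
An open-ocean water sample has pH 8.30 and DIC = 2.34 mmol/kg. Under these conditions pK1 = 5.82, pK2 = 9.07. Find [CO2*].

[CO2*] = 6.60 μmol/kg

α₀ = 1 / (1 + K1/[H⁺] + K1K2/[H⁺]²) = 1 / (1 + 10^+2.48 + 10^+1.71)
   = 1 / (1 + 302.00 + 51.286) = 1/354.28 = 0.002823
[CO2*] = α₀ × DIC = 0.002823 × 2.34 = 0.00660 mmol/kg = 6.60 μmol/kg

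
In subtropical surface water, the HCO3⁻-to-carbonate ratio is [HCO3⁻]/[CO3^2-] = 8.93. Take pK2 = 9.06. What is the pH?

From K2 = [H⁺][CO3^2-]/[HCO3⁻]:  pH = pK2 − log₁₀([HCO3⁻]/[CO3^2-])
log₁₀(8.93) = +0.951
pH = 9.06 − (+0.951) = 8.11

pH = 8.11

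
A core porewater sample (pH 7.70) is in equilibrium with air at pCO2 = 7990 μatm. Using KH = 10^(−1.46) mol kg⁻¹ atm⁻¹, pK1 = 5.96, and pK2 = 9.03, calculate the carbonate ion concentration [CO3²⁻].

[CO2*] = KH · pCO2 = 10^(−1.46) × 7990×10^-6 = 2.770×10^-4 mol/kg
α₀ = 1/(1 + K1/[H⁺] + K1K2/[H⁺]²) = 1/(1 + 10^+1.74 + 10^+0.41) = 0.01709
DIC = [CO2*]/α₀ = 2.770×10^-4 / 0.01709 = 16.21 mmol/kg
[CO3²⁻] = α₂·DIC; α₂ = 0.04392, so [CO3²⁻] = 0.04392 × 16.21 = 0.712 mmol/kg

[CO3²⁻] = 0.712 mmol/kg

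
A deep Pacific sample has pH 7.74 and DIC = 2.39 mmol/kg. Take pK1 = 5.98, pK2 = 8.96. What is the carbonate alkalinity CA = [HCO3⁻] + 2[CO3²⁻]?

CA = [HCO3⁻] + 2[CO3²⁻] = (α₁ + 2α₂)·DIC
At pH 7.74: [H⁺]/K1 = 10^-1.76 = 0.017378, K2/[H⁺] = 10^-1.22 = 0.060256
α₁ = 1/(1 + 0.017378 + 0.060256) = 1/1.0776 = 0.9280; α₂ = α₁·K2/[H⁺] = 0.05592
α₁ + 2α₂ = 1.0398
CA = 1.0398 × 2.39 = 2.49 mmol/kg

CA = 2.49 mmol/kg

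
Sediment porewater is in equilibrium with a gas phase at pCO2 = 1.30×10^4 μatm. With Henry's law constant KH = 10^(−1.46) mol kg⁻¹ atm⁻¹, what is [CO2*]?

[CO2*] = 451 μmol/kg

KH = 10^(−1.46) = 3.467×10^-2 mol kg⁻¹ atm⁻¹
[CO2*] = KH · pCO2 = 3.467×10^-2 × 1.30×10^4×10^-6 atm = 4.51×10^-4 mol/kg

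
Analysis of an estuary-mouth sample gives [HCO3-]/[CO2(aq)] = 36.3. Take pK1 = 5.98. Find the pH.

pH = 7.54

From K1 = [H⁺][HCO3-]/[CO2(aq)]:  pH = pK1 + log₁₀([HCO3-]/[CO2(aq)])
log₁₀(36.3) = +1.560
pH = 5.98 + (+1.560) = 7.54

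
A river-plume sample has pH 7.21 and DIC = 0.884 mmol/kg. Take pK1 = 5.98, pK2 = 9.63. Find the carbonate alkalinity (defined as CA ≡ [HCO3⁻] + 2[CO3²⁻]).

CA = 0.838 mmol/kg

CA = [HCO3⁻] + 2[CO3²⁻] = (α₁ + 2α₂)·DIC
At pH 7.21: [H⁺]/K1 = 10^-1.23 = 0.058884, K2/[H⁺] = 10^-2.42 = 0.0038019
α₁ = 1/(1 + 0.058884 + 0.0038019) = 1/1.0627 = 0.9410; α₂ = α₁·K2/[H⁺] = 0.003578
α₁ + 2α₂ = 0.9482
CA = 0.9482 × 0.884 = 0.838 mmol/kg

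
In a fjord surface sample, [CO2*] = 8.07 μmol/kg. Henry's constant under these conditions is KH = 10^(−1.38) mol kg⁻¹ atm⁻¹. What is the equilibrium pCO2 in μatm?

KH = 10^(−1.38) = 4.169×10^-2 mol kg⁻¹ atm⁻¹
pCO2 = [CO2*]/KH = 8.07×10^-6 / 4.169×10^-2 = 1.94×10^-4 atm = 194 μatm

pCO2 = 194 μatm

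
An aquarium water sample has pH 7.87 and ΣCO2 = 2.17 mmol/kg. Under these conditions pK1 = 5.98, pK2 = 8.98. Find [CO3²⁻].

α₂ = 1 / (1 + [H⁺]/K2 + [H⁺]²/(K1K2)) = 1 / (1 + 10^+1.11 + 10^-0.78)
   = 1 / (1 + 12.882 + 0.16596) = 1/14.048 = 0.07118
[CO3²⁻] = α₂ × DIC = 0.07118 × 2.17 = 0.154 mmol/kg

[CO3²⁻] = 0.154 mmol/kg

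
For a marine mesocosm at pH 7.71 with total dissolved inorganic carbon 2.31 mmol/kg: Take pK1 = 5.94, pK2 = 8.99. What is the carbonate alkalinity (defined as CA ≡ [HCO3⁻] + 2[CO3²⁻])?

CA = 2.39 mmol/kg

CA = [HCO3⁻] + 2[CO3²⁻] = (α₁ + 2α₂)·DIC
At pH 7.71: [H⁺]/K1 = 10^-1.77 = 0.016982, K2/[H⁺] = 10^-1.28 = 0.052481
α₁ = 1/(1 + 0.016982 + 0.052481) = 1/1.0695 = 0.9350; α₂ = α₁·K2/[H⁺] = 0.04907
α₁ + 2α₂ = 1.0332
CA = 1.0332 × 2.31 = 2.39 mmol/kg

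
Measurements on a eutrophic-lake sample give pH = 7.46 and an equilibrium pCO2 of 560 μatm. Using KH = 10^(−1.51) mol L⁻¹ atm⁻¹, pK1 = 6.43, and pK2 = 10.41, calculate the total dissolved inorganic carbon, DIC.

DIC = 0.203 mmol/L

[CO2*] = KH · pCO2 = 10^(−1.51) × 560×10^-6 = 1.731×10^-5 mol/L
α₀ = 1/(1 + K1/[H⁺] + K1K2/[H⁺]²) = 1/(1 + 10^+1.03 + 10^-1.92) = 0.08527
DIC = [CO2*]/α₀ = 1.731×10^-5 / 0.08527 = 0.203 mmol/L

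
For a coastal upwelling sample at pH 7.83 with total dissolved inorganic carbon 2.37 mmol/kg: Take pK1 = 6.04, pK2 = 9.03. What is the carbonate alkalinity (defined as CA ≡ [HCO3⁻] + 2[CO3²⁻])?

CA = [HCO3⁻] + 2[CO3²⁻] = (α₁ + 2α₂)·DIC
At pH 7.83: [H⁺]/K1 = 10^-1.79 = 0.016218, K2/[H⁺] = 10^-1.20 = 0.063096
α₁ = 1/(1 + 0.016218 + 0.063096) = 1/1.0793 = 0.9265; α₂ = α₁·K2/[H⁺] = 0.05846
α₁ + 2α₂ = 1.0434
CA = 1.0434 × 2.37 = 2.47 mmol/kg

CA = 2.47 mmol/kg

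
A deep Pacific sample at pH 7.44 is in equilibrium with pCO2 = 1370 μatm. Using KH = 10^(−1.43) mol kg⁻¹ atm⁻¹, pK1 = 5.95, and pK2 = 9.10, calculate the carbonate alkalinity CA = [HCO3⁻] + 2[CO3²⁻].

CA = 1.64 mmol/kg

[CO2*] = KH · pCO2 = 10^(−1.43) × 1370×10^-6 = 5.090×10^-5 mol/kg
α₀ = 1/(1 + K1/[H⁺] + K1K2/[H⁺]²) = 1/(1 + 10^+1.49 + 10^-0.17) = 0.03069
DIC = [CO2*]/α₀ = 5.090×10^-5 / 0.03069 = 1.658 mmol/kg
CA = (α₁ + 2α₂)·DIC = (0.9486 + 2×0.02075) × 1.658 = 1.64 mmol/kg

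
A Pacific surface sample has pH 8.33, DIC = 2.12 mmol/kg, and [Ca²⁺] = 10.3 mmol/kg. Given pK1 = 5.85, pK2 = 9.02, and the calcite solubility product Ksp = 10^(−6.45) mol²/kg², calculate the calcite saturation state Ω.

Ω = 10.4

α₂ = 1 / (1 + [H⁺]/K2 + [H⁺]²/(K1K2)) = 1 / (1 + 10^+0.69 + 10^-1.79)
   = 1 / (1 + 4.8978 + 0.016218) = 1/5.9140 = 0.1691
[CO3²⁻] = α₂ × DIC = 0.1691 × 2.12 = 0.3585 mmol/kg
Ksp = 10^(−6.45) = 3.548×10^-7
Ω = [Ca²⁺][CO3²⁻]/Ksp = (10.3×10^-3)(3.585×10^-4) / 3.548×10^-7 = 10.4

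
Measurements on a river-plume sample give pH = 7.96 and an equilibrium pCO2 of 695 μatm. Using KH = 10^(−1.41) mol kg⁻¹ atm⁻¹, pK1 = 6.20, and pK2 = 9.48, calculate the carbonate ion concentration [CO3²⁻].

[CO2*] = KH · pCO2 = 10^(−1.41) × 695×10^-6 = 2.704×10^-5 mol/kg
α₀ = 1/(1 + K1/[H⁺] + K1K2/[H⁺]²) = 1/(1 + 10^+1.76 + 10^+0.24) = 0.01659
DIC = [CO2*]/α₀ = 2.704×10^-5 / 0.01659 = 1.630 mmol/kg
[CO3²⁻] = α₂·DIC; α₂ = 0.02883, so [CO3²⁻] = 0.02883 × 1.630 = 0.0470 mmol/kg

[CO3²⁻] = 0.0470 mmol/kg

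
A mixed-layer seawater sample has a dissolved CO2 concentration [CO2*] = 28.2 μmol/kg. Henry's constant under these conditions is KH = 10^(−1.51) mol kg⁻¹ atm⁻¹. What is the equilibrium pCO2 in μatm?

KH = 10^(−1.51) = 3.090×10^-2 mol kg⁻¹ atm⁻¹
pCO2 = [CO2*]/KH = 28.2×10^-6 / 3.090×10^-2 = 9.13×10^-4 atm = 913 μatm

pCO2 = 913 μatm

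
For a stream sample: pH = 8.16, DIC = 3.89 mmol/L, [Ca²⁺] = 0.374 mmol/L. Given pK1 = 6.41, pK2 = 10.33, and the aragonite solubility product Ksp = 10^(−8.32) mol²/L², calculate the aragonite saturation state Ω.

Ω = 2.01

α₂ = 1 / (1 + [H⁺]/K2 + [H⁺]²/(K1K2)) = 1 / (1 + 10^+2.17 + 10^+0.42)
   = 1 / (1 + 147.91 + 2.6303) = 1/151.54 = 0.006599
[CO3²⁻] = α₂ × DIC = 0.006599 × 3.89 = 0.02567 mmol/L
Ksp = 10^(−8.32) = 4.786×10^-9
Ω = [Ca²⁺][CO3²⁻]/Ksp = (0.374×10^-3)(2.567×10^-5) / 4.786×10^-9 = 2.01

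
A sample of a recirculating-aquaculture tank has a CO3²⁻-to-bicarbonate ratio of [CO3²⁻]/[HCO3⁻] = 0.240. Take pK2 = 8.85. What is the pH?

From K2 = [H⁺][CO3²⁻]/[HCO3⁻]:  pH = pK2 + log₁₀([CO3²⁻]/[HCO3⁻])
log₁₀(0.240) = -0.620
pH = 8.85 + (-0.620) = 8.23

pH = 8.23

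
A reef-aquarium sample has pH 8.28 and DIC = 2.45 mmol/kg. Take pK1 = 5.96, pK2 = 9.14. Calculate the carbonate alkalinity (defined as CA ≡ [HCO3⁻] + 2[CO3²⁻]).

CA = [HCO3⁻] + 2[CO3²⁻] = (α₁ + 2α₂)·DIC
At pH 8.28: [H⁺]/K1 = 10^-2.32 = 0.0047863, K2/[H⁺] = 10^-0.86 = 0.13804
α₁ = 1/(1 + 0.0047863 + 0.13804) = 1/1.1428 = 0.8750; α₂ = α₁·K2/[H⁺] = 0.1208
α₁ + 2α₂ = 1.1166
CA = 1.1166 × 2.45 = 2.74 mmol/kg

CA = 2.74 mmol/kg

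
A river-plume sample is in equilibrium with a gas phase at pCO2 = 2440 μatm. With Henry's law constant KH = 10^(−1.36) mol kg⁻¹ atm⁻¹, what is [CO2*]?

[CO2*] = 107 μmol/kg

KH = 10^(−1.36) = 4.365×10^-2 mol kg⁻¹ atm⁻¹
[CO2*] = KH · pCO2 = 4.365×10^-2 × 2440×10^-6 atm = 1.07×10^-4 mol/kg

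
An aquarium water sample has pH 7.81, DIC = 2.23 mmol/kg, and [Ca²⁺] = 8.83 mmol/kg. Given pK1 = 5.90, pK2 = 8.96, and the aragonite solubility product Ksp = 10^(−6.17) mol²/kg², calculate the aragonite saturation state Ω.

α₂ = 1 / (1 + [H⁺]/K2 + [H⁺]²/(K1K2)) = 1 / (1 + 10^+1.15 + 10^-0.76)
   = 1 / (1 + 14.125 + 0.17378) = 1/15.299 = 0.06536
[CO3²⁻] = α₂ × DIC = 0.06536 × 2.23 = 0.1458 mmol/kg
Ksp = 10^(−6.17) = 6.761×10^-7
Ω = [Ca²⁺][CO3²⁻]/Ksp = (8.83×10^-3)(1.458×10^-4) / 6.761×10^-7 = 1.90

Ω = 1.90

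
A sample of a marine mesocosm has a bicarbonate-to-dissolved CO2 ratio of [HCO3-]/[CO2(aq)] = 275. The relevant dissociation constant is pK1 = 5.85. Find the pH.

pH = 8.29

From K1 = [H⁺][HCO3-]/[CO2(aq)]:  pH = pK1 + log₁₀([HCO3-]/[CO2(aq)])
log₁₀(275) = +2.439
pH = 5.85 + (+2.439) = 8.29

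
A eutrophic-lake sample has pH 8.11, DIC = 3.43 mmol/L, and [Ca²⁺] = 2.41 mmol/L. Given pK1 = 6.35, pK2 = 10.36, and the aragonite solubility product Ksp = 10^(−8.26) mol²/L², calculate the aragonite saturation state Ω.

α₂ = 1 / (1 + [H⁺]/K2 + [H⁺]²/(K1K2)) = 1 / (1 + 10^+2.25 + 10^+0.49)
   = 1 / (1 + 177.83 + 3.0903) = 1/181.92 = 0.005497
[CO3²⁻] = α₂ × DIC = 0.005497 × 3.43 = 0.01885 mmol/L = 18.85 μmol/L
Ksp = 10^(−8.26) = 5.495×10^-9
Ω = [Ca²⁺][CO3²⁻]/Ksp = (2.41×10^-3)(1.885×10^-5) / 5.495×10^-9 = 8.27

Ω = 8.27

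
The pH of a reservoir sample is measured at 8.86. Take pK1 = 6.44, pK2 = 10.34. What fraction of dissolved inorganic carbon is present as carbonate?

α₂ = 0.0319

α₂ = 1 / (1 + [H⁺]/K2 + [H⁺]²/(K1K2)) = 1 / (1 + 10^+1.48 + 10^-0.94)
   = 1 / (1 + 30.200 + 0.11482) = 1/31.314 = 0.03193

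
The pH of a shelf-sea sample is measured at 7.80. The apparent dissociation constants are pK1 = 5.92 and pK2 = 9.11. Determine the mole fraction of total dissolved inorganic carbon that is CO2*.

α₀ = 1 / (1 + K1/[H⁺] + K1K2/[H⁺]²) = 1 / (1 + 10^+1.88 + 10^+0.57)
   = 1 / (1 + 75.858 + 3.7154) = 1/80.573 = 0.01241

α₀ = 0.0124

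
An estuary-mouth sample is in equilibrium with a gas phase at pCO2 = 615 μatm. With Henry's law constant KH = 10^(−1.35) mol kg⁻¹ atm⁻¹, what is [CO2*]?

KH = 10^(−1.35) = 4.467×10^-2 mol kg⁻¹ atm⁻¹
[CO2*] = KH · pCO2 = 4.467×10^-2 × 615×10^-6 atm = 2.75×10^-5 mol/kg

[CO2*] = 27.5 μmol/kg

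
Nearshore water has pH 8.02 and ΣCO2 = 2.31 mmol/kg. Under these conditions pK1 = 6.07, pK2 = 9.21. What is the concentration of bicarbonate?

[HCO3⁻] = 2.15 mmol/kg

α₁ = 1 / (1 + [H⁺]/K1 + K2/[H⁺]) = 1 / (1 + 10^-1.95 + 10^-1.19)
   = 1 / (1 + 0.011220 + 0.064565) = 1/1.0758 = 0.9296
[HCO3⁻] = α₁ × DIC = 0.9296 × 2.31 = 2.15 mmol/kg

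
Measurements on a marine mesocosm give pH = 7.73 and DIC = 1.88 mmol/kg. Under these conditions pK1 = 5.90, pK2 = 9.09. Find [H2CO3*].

α₀ = 1 / (1 + K1/[H⁺] + K1K2/[H⁺]²) = 1 / (1 + 10^+1.83 + 10^+0.47)
   = 1 / (1 + 67.608 + 2.9512) = 1/71.560 = 0.01397
[CO2*] = α₀ × DIC = 0.01397 × 1.88 = 0.0263 mmol/kg

[CO2*] = 0.0263 mmol/kg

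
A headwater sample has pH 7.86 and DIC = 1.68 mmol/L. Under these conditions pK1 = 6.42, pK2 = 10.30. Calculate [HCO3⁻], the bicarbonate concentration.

[HCO3⁻] = 1.62 mmol/L

α₁ = 1 / (1 + [H⁺]/K1 + K2/[H⁺]) = 1 / (1 + 10^-1.44 + 10^-2.44)
   = 1 / (1 + 0.036308 + 0.0036308) = 1/1.0399 = 0.9616
[HCO3⁻] = α₁ × DIC = 0.9616 × 1.68 = 1.62 mmol/L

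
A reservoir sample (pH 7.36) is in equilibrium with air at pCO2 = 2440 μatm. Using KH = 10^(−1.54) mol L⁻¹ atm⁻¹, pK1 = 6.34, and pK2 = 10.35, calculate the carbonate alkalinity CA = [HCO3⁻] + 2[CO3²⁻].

CA = 0.738 mmol/L

[CO2*] = KH · pCO2 = 10^(−1.54) × 2440×10^-6 = 7.037×10^-5 mol/L
α₀ = 1/(1 + K1/[H⁺] + K1K2/[H⁺]²) = 1/(1 + 10^+1.02 + 10^-1.97) = 0.08709
DIC = [CO2*]/α₀ = 7.037×10^-5 / 0.08709 = 0.8080 mmol/L
CA = (α₁ + 2α₂)·DIC = (0.9120 + 2×0.0009332) × 0.8080 = 0.738 mmol/L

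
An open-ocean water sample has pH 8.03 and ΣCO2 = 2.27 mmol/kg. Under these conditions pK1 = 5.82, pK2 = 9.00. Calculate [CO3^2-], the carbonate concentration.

[CO3²⁻] = 0.218 mmol/kg

α₂ = 1 / (1 + [H⁺]/K2 + [H⁺]²/(K1K2)) = 1 / (1 + 10^+0.97 + 10^-1.24)
   = 1 / (1 + 9.3325 + 0.057544) = 1/10.390 = 0.09625
[CO3²⁻] = α₂ × DIC = 0.09625 × 2.27 = 0.218 mmol/kg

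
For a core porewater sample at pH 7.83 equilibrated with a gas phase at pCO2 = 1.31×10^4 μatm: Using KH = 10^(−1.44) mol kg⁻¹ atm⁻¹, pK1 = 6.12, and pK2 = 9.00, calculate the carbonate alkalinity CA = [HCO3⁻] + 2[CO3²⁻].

[CO2*] = KH · pCO2 = 10^(−1.44) × 1.31×10^4×10^-6 = 4.756×10^-4 mol/kg
α₀ = 1/(1 + K1/[H⁺] + K1K2/[H⁺]²) = 1/(1 + 10^+1.71 + 10^+0.54) = 0.01794
DIC = [CO2*]/α₀ = 4.756×10^-4 / 0.01794 = 26.52 mmol/kg
CA = (α₁ + 2α₂)·DIC = (0.9199 + 2×0.06219) × 26.52 = 27.7 mmol/kg

CA = 27.7 mmol/kg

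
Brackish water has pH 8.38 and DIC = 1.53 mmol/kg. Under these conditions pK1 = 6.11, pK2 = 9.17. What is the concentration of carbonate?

[CO3²⁻] = 0.213 mmol/kg

α₂ = 1 / (1 + [H⁺]/K2 + [H⁺]²/(K1K2)) = 1 / (1 + 10^+0.79 + 10^-1.48)
   = 1 / (1 + 6.1660 + 0.033113) = 1/7.1991 = 0.1389
[CO3²⁻] = α₂ × DIC = 0.1389 × 1.53 = 0.213 mmol/kg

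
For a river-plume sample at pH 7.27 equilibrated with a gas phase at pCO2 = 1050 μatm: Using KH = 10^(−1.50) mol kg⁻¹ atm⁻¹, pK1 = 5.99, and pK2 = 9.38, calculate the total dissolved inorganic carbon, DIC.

[CO2*] = KH · pCO2 = 10^(−1.50) × 1050×10^-6 = 3.320×10^-5 mol/kg
α₀ = 1/(1 + K1/[H⁺] + K1K2/[H⁺]²) = 1/(1 + 10^+1.28 + 10^-0.83) = 0.04950
DIC = [CO2*]/α₀ = 3.320×10^-5 / 0.04950 = 0.671 mmol/kg

DIC = 0.671 mmol/kg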